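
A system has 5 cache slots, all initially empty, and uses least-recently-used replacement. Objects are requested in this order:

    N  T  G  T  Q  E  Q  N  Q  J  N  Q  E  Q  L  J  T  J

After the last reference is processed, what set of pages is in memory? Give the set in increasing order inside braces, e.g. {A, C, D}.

{E, J, L, Q, T}

N: miss, frames {N}
T: miss, frames {N,T}
G: miss, frames {N,T,G}
T: hit
Q: miss, frames {N,G,T,Q}
E: miss, frames {N,G,T,Q,E}
Q: hit
N: hit
Q: hit
J: miss, evict G, frames {T,E,N,Q,J}
N: hit
Q: hit
E: hit
Q: hit
L: miss, evict T, frames {J,N,E,Q,L}
J: hit
T: miss, evict N, frames {E,Q,L,J,T}
J: hit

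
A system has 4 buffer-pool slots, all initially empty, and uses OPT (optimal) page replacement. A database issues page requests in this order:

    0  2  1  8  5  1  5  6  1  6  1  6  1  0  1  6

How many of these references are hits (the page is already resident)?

0: fault, frames (0)
2: fault, frames (0 2)
1: fault, frames (0 2 1)
8: fault, frames (0 2 1 8)
5: fault, evict 8, frames (0 2 1 5)
1: hit
5: hit
6: fault, evict 5, frames (0 2 1 6)
1: hit
6: hit
1: hit
6: hit
1: hit
0: hit
1: hit
6: hit
Hits: 10.

10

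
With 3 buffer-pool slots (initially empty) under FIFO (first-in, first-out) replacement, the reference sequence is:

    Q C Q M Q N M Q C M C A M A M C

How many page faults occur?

8

Q → fault, frames (Q)
C → fault, frames (Q C)
Q → hit
M → fault, frames (Q C M)
Q → hit
N → fault, evict Q, frames (C M N)
M → hit
Q → fault, evict C, frames (M N Q)
C → fault, evict M, frames (N Q C)
M → fault, evict N, frames (Q C M)
C → hit
A → fault, evict Q, frames (C M A)
M → hit
A → hit
M → hit
C → hit
Page faults: 8.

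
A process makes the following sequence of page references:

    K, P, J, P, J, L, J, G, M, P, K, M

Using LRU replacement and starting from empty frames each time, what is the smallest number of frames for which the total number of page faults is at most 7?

f=1: 12 faults
f=2: 9 faults
f=3: 8 faults
f=4: 8 faults
f=5: 7 faults
f=6: 6 faults
Smallest f with faults ≤ 7 is 5.

5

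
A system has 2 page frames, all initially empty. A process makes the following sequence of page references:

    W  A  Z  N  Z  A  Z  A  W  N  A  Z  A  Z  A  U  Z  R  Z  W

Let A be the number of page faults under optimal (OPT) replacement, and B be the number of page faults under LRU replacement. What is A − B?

-2

Under OPT: F F F F . F . . F F . F . . . F . F . F → 11 faults.
Under LRU: F F F F . F . . F F F F . . . F F F . F → 13 faults.
A − B = 11 − 13 = -2.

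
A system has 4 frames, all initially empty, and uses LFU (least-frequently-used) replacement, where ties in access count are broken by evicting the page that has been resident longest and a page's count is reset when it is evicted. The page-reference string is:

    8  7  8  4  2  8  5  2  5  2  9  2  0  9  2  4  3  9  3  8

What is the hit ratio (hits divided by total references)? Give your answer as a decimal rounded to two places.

0.40

8 → miss, frames (8)
7 → miss, frames (8 7)
8 → hit
4 → miss, frames (8 7 4)
2 → miss, frames (8 7 4 2)
8 → hit
5 → miss, evict 7, frames (8 4 2 5)
2 → hit
5 → hit
2 → hit
9 → miss, evict 4, frames (8 2 5 9)
2 → hit
0 → miss, evict 9, frames (8 2 5 0)
9 → miss, evict 0, frames (8 2 5 9)
2 → hit
4 → miss, evict 9, frames (8 2 5 4)
3 → miss, evict 4, frames (8 2 5 3)
9 → miss, evict 3, frames (8 2 5 9)
3 → miss, evict 9, frames (8 2 5 3)
8 → hit
Hits: 8 of 20 references → 8/20 = 0.4000.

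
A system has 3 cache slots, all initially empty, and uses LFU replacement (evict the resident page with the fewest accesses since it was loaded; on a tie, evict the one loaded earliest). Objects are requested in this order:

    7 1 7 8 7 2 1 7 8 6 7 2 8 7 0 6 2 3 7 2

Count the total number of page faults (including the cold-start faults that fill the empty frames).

13

7 -> fault, frames (7)
1 -> fault, frames (7 1)
7 -> hit
8 -> fault, frames (7 1 8)
7 -> hit
2 -> fault, evict 1, frames (7 8 2)
1 -> fault, evict 8, frames (7 2 1)
7 -> hit
8 -> fault, evict 2, frames (7 1 8)
6 -> fault, evict 1, frames (7 8 6)
7 -> hit
2 -> fault, evict 8, frames (7 6 2)
8 -> fault, evict 6, frames (7 2 8)
7 -> hit
0 -> fault, evict 2, frames (7 8 0)
6 -> fault, evict 8, frames (7 0 6)
2 -> fault, evict 0, frames (7 6 2)
3 -> fault, evict 6, frames (7 2 3)
7 -> hit
2 -> hit
Page faults: 13.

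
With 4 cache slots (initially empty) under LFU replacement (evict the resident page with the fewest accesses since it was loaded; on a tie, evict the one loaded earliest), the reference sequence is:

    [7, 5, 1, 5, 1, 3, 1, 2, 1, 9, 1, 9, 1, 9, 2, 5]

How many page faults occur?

6

7 -> miss, frames (7)
5 -> miss, frames (7 5)
1 -> miss, frames (7 5 1)
5 -> hit
1 -> hit
3 -> miss, frames (7 5 1 3)
1 -> hit
2 -> miss, evict 7, frames (5 1 3 2)
1 -> hit
9 -> miss, evict 3, frames (5 1 2 9)
1 -> hit
9 -> hit
1 -> hit
9 -> hit
2 -> hit
5 -> hit
Page faults: 6.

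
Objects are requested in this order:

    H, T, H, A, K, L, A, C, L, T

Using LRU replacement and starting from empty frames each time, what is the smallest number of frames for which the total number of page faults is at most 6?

6

f=1: 10 faults
f=2: 9 faults
f=3: 7 faults
f=4: 7 faults
f=5: 7 faults
f=6: 6 faults
Smallest f with faults ≤ 6 is 6.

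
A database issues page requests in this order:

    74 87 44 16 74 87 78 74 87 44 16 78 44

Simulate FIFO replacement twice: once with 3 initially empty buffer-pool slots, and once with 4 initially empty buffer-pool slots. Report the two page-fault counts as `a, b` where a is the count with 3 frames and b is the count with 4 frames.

9, 10

3 frames: F F F F F F F . . F F . . → 9 faults.
4 frames: F F F F . . F F F F F F . → 10 faults.
10 > 9: adding a frame increased faults — Belady's anomaly.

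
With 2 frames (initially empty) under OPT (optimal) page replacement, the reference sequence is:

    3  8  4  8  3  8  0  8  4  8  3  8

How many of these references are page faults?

7

3 -> fault, frames {3}
8 -> fault, frames {3,8}
4 -> fault, evict 3, frames {8,4}
8 -> hit
3 -> fault, evict 4, frames {8,3}
8 -> hit
0 -> fault, evict 3, frames {8,0}
8 -> hit
4 -> fault, evict 0, frames {8,4}
8 -> hit
3 -> fault, evict 4, frames {8,3}
8 -> hit
Page faults: 7.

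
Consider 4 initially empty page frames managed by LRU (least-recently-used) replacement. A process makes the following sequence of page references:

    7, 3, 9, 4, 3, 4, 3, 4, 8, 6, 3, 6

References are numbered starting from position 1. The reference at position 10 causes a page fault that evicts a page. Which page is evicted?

9

pos 1: 7 -> fault, frames [7]
pos 2: 3 -> fault, frames [7, 3]
pos 3: 9 -> fault, frames [7, 3, 9]
pos 4: 4 -> fault, frames [7, 3, 9, 4]
pos 5: 3 -> hit
pos 6: 4 -> hit
pos 7: 3 -> hit
pos 8: 4 -> hit
pos 9: 8 -> fault, evict 7, frames [9, 3, 4, 8]
pos 10: 6 -> fault, evict 9, frames [3, 4, 8, 6]
At position 10, page 9 is evicted.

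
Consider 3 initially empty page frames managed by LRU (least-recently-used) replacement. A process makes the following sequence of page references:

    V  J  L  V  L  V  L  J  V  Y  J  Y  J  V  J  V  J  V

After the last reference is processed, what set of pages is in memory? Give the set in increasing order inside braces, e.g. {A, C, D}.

V -> fault, frames (V)
J -> fault, frames (V J)
L -> fault, frames (V J L)
V -> hit
L -> hit
V -> hit
L -> hit
J -> hit
V -> hit
Y -> fault, evict L, frames (J V Y)
J -> hit
Y -> hit
J -> hit
V -> hit
J -> hit
V -> hit
J -> hit
V -> hit

{J, V, Y}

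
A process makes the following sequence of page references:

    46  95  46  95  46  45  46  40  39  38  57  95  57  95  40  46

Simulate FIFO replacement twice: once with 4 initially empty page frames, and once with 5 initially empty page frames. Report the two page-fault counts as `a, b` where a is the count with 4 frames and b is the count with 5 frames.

10, 9

4 frames: F F . . . F . F F F F F . . F F → 10 faults.
5 frames: F F . . . F . F F F F F . . . F → 9 faults.
9 < 10: adding a frame reduced faults, as is typical.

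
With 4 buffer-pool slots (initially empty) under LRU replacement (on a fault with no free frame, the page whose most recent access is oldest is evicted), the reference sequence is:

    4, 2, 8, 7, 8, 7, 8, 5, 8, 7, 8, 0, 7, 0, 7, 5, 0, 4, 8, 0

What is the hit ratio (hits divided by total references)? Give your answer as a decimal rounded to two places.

0.60

4 -> fault, frames (4)
2 -> fault, frames (4 2)
8 -> fault, frames (4 2 8)
7 -> fault, frames (4 2 8 7)
8 -> hit
7 -> hit
8 -> hit
5 -> fault, evict 4, frames (2 7 8 5)
8 -> hit
7 -> hit
8 -> hit
0 -> fault, evict 2, frames (5 7 8 0)
7 -> hit
0 -> hit
7 -> hit
5 -> hit
0 -> hit
4 -> fault, evict 8, frames (7 5 0 4)
8 -> fault, evict 7, frames (5 0 4 8)
0 -> hit
Hits: 12 of 20 references → 12/20 = 0.6000.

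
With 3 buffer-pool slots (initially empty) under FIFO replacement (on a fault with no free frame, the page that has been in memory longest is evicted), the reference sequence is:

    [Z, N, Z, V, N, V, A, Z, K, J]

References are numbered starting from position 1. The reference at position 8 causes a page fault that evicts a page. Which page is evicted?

N

pos 1: Z -> miss, frames {Z}
pos 2: N -> miss, frames {Z,N}
pos 3: Z -> hit
pos 4: V -> miss, frames {Z,N,V}
pos 5: N -> hit
pos 6: V -> hit
pos 7: A -> miss, evict Z, frames {N,V,A}
pos 8: Z -> miss, evict N, frames {V,A,Z}
At position 8, page N is evicted.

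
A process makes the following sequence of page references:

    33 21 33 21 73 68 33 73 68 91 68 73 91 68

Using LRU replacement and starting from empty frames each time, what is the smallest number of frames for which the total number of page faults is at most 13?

2

f=1: 14 faults
f=2: 11 faults
f=3: 6 faults
f=4: 5 faults
f=5: 5 faults
Smallest f with faults ≤ 13 is 2.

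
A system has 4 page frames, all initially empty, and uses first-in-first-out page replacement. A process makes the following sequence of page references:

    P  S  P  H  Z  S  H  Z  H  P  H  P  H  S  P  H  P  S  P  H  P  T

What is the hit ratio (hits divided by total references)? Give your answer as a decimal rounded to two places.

P → fault, frames {P}
S → fault, frames {P,S}
P → hit
H → fault, frames {P,S,H}
Z → fault, frames {P,S,H,Z}
S → hit
H → hit
Z → hit
H → hit
P → hit
H → hit
P → hit
H → hit
S → hit
P → hit
H → hit
P → hit
S → hit
P → hit
H → hit
P → hit
T → fault, evict P, frames {S,H,Z,T}
Hits: 17 of 22 references → 17/22 = 0.7727.

0.77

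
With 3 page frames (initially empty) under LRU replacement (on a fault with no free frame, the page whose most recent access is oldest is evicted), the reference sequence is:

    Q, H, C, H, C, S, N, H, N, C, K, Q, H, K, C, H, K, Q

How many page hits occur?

6

Q -> miss, frames [Q]
H -> miss, frames [Q, H]
C -> miss, frames [Q, H, C]
H -> hit
C -> hit
S -> miss, evict Q, frames [H, C, S]
N -> miss, evict H, frames [C, S, N]
H -> miss, evict C, frames [S, N, H]
N -> hit
C -> miss, evict S, frames [H, N, C]
K -> miss, evict H, frames [N, C, K]
Q -> miss, evict N, frames [C, K, Q]
H -> miss, evict C, frames [K, Q, H]
K -> hit
C -> miss, evict Q, frames [H, K, C]
H -> hit
K -> hit
Q -> miss, evict C, frames [H, K, Q]
Hits: 6.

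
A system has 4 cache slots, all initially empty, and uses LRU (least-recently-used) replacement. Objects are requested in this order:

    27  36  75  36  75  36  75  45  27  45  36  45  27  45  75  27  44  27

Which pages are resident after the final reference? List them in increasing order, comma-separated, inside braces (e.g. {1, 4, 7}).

{27, 44, 45, 75}

27: miss, frames {27}
36: miss, frames {27,36}
75: miss, frames {27,36,75}
36: hit
75: hit
36: hit
75: hit
45: miss, frames {27,36,75,45}
27: hit
45: hit
36: hit
45: hit
27: hit
45: hit
75: hit
27: hit
44: miss, evict 36, frames {45,75,27,44}
27: hit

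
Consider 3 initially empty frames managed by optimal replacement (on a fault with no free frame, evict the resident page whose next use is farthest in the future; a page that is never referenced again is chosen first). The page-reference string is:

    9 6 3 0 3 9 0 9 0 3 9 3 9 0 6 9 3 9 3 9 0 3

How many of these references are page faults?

9 → miss, frames [9]
6 → miss, frames [9, 6]
3 → miss, frames [9, 6, 3]
0 → miss, evict 6, frames [9, 3, 0]
3 → hit
9 → hit
0 → hit
9 → hit
0 → hit
3 → hit
9 → hit
3 → hit
9 → hit
0 → hit
6 → miss, evict 0, frames [9, 3, 6]
9 → hit
3 → hit
9 → hit
3 → hit
9 → hit
0 → miss, evict 6, frames [9, 3, 0]
3 → hit
Page faults: 6.

6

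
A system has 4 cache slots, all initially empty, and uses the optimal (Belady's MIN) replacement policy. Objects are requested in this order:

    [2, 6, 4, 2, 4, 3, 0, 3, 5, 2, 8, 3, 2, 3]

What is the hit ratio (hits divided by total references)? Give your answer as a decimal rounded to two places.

2: miss, frames {2}
6: miss, frames {2,6}
4: miss, frames {2,6,4}
2: hit
4: hit
3: miss, frames {2,6,4,3}
0: miss, evict 4, frames {2,6,3,0}
3: hit
5: miss, evict 0, frames {2,6,3,5}
2: hit
8: miss, evict 5, frames {2,6,3,8}
3: hit
2: hit
3: hit
Hits: 7 of 14 references → 7/14 = 0.5000.

0.50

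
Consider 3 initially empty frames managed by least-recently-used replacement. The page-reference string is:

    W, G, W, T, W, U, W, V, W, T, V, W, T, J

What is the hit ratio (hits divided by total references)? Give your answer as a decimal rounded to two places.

W → fault, frames {W}
G → fault, frames {W,G}
W → hit
T → fault, frames {G,W,T}
W → hit
U → fault, evict G, frames {T,W,U}
W → hit
V → fault, evict T, frames {U,W,V}
W → hit
T → fault, evict U, frames {V,W,T}
V → hit
W → hit
T → hit
J → fault, evict V, frames {W,T,J}
Hits: 7 of 14 references → 7/14 = 0.5000.

0.50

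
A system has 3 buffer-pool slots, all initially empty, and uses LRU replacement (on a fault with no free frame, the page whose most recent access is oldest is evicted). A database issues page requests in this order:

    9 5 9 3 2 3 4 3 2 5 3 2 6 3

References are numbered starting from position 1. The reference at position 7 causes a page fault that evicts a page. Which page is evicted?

9

pos 1: 9 → fault, frames (9)
pos 2: 5 → fault, frames (9 5)
pos 3: 9 → hit
pos 4: 3 → fault, frames (5 9 3)
pos 5: 2 → fault, evict 5, frames (9 3 2)
pos 6: 3 → hit
pos 7: 4 → fault, evict 9, frames (2 3 4)
At position 7, page 9 is evicted.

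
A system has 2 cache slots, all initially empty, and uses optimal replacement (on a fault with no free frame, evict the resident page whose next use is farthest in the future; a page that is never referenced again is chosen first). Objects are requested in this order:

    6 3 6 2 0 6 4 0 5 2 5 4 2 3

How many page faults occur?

6 -> fault, frames [6]
3 -> fault, frames [6, 3]
6 -> hit
2 -> fault, evict 3, frames [6, 2]
0 -> fault, evict 2, frames [6, 0]
6 -> hit
4 -> fault, evict 6, frames [0, 4]
0 -> hit
5 -> fault, evict 0, frames [4, 5]
2 -> fault, evict 4, frames [5, 2]
5 -> hit
4 -> fault, evict 5, frames [2, 4]
2 -> hit
3 -> fault, evict 4, frames [2, 3]
Page faults: 9.

9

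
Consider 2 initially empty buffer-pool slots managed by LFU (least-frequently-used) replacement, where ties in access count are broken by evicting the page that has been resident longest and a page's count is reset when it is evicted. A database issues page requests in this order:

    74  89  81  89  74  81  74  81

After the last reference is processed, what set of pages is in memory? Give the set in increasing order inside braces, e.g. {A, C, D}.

{81, 89}

74: miss, frames (74)
89: miss, frames (74 89)
81: miss, evict 74, frames (89 81)
89: hit
74: miss, evict 81, frames (89 74)
81: miss, evict 74, frames (89 81)
74: miss, evict 81, frames (89 74)
81: miss, evict 74, frames (89 81)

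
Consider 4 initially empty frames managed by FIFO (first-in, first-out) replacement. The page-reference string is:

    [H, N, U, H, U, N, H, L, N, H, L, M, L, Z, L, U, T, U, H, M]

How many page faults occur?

H -> fault, frames {H}
N -> fault, frames {H,N}
U -> fault, frames {H,N,U}
H -> hit
U -> hit
N -> hit
H -> hit
L -> fault, frames {H,N,U,L}
N -> hit
H -> hit
L -> hit
M -> fault, evict H, frames {N,U,L,M}
L -> hit
Z -> fault, evict N, frames {U,L,M,Z}
L -> hit
U -> hit
T -> fault, evict U, frames {L,M,Z,T}
U -> fault, evict L, frames {M,Z,T,U}
H -> fault, evict M, frames {Z,T,U,H}
M -> fault, evict Z, frames {T,U,H,M}
Page faults: 10.

10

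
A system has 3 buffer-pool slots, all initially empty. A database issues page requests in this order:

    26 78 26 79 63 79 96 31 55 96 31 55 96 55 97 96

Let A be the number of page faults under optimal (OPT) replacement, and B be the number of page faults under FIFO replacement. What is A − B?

-1

Under OPT: F F . F F . F F F . . . . . F . → 8 faults.
Under FIFO: F F . F F . F F F . . . . . F F → 9 faults.
A − B = 8 − 9 = -1.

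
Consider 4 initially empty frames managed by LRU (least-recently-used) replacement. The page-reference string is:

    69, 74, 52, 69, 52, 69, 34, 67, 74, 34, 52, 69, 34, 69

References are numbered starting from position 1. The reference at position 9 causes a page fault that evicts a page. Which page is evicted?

pos 1: 69 → miss, frames (69)
pos 2: 74 → miss, frames (69 74)
pos 3: 52 → miss, frames (69 74 52)
pos 4: 69 → hit
pos 5: 52 → hit
pos 6: 69 → hit
pos 7: 34 → miss, frames (74 52 69 34)
pos 8: 67 → miss, evict 74, frames (52 69 34 67)
pos 9: 74 → miss, evict 52, frames (69 34 67 74)
At position 9, page 52 is evicted.

52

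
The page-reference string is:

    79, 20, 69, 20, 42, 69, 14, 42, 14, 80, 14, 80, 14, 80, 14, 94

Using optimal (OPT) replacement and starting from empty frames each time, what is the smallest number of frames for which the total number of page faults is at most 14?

2

f=1: 16 faults
f=2: 7 faults
f=3: 7 faults
f=4: 7 faults
f=5: 7 faults
f=6: 7 faults
f=7: 7 faults
Smallest f with faults ≤ 14 is 2.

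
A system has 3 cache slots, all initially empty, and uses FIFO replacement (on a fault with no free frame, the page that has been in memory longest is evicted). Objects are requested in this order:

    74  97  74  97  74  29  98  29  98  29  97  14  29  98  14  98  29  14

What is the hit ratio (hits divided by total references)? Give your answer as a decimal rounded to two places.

74 → fault, frames [74]
97 → fault, frames [74, 97]
74 → hit
97 → hit
74 → hit
29 → fault, frames [74, 97, 29]
98 → fault, evict 74, frames [97, 29, 98]
29 → hit
98 → hit
29 → hit
97 → hit
14 → fault, evict 97, frames [29, 98, 14]
29 → hit
98 → hit
14 → hit
98 → hit
29 → hit
14 → hit
Hits: 13 of 18 references → 13/18 = 0.7222.

0.72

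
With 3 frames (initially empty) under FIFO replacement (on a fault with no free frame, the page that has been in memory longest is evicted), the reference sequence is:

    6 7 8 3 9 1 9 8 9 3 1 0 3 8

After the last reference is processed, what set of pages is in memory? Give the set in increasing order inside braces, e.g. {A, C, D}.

6 → fault, frames {6}
7 → fault, frames {6,7}
8 → fault, frames {6,7,8}
3 → fault, evict 6, frames {7,8,3}
9 → fault, evict 7, frames {8,3,9}
1 → fault, evict 8, frames {3,9,1}
9 → hit
8 → fault, evict 3, frames {9,1,8}
9 → hit
3 → fault, evict 9, frames {1,8,3}
1 → hit
0 → fault, evict 1, frames {8,3,0}
3 → hit
8 → hit

{0, 3, 8}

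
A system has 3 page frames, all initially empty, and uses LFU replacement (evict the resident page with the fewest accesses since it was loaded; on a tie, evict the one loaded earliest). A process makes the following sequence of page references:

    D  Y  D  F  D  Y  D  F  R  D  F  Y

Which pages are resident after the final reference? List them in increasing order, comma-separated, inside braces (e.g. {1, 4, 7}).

{D, F, Y}

D → miss, frames {D}
Y → miss, frames {D,Y}
D → hit
F → miss, frames {D,Y,F}
D → hit
Y → hit
D → hit
F → hit
R → miss, evict Y, frames {D,F,R}
D → hit
F → hit
Y → miss, evict R, frames {D,F,Y}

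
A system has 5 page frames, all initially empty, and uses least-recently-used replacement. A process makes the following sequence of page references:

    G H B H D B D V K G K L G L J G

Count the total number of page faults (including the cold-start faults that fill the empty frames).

G -> miss, frames [G]
H -> miss, frames [G, H]
B -> miss, frames [G, H, B]
H -> hit
D -> miss, frames [G, B, H, D]
B -> hit
D -> hit
V -> miss, frames [G, H, B, D, V]
K -> miss, evict G, frames [H, B, D, V, K]
G -> miss, evict H, frames [B, D, V, K, G]
K -> hit
L -> miss, evict B, frames [D, V, G, K, L]
G -> hit
L -> hit
J -> miss, evict D, frames [V, K, G, L, J]
G -> hit
Page faults: 9.

9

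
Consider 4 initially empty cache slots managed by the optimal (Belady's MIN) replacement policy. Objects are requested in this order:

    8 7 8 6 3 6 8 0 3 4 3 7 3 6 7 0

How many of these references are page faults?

8: miss, frames (8)
7: miss, frames (8 7)
8: hit
6: miss, frames (8 7 6)
3: miss, frames (8 7 6 3)
6: hit
8: hit
0: miss, evict 8, frames (7 6 3 0)
3: hit
4: miss, evict 0, frames (7 6 3 4)
3: hit
7: hit
3: hit
6: hit
7: hit
0: miss, evict 4, frames (7 6 3 0)
Page faults: 7.

7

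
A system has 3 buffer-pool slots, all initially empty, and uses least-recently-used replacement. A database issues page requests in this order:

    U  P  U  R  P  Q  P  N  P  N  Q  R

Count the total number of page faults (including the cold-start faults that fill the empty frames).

U → fault, frames [U]
P → fault, frames [U, P]
U → hit
R → fault, frames [P, U, R]
P → hit
Q → fault, evict U, frames [R, P, Q]
P → hit
N → fault, evict R, frames [Q, P, N]
P → hit
N → hit
Q → hit
R → fault, evict P, frames [N, Q, R]
Page faults: 6.

6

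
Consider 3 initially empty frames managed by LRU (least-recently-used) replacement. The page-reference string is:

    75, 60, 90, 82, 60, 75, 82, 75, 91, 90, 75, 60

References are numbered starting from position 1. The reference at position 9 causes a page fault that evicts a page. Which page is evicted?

60

pos 1: 75: miss, frames (75)
pos 2: 60: miss, frames (75 60)
pos 3: 90: miss, frames (75 60 90)
pos 4: 82: miss, evict 75, frames (60 90 82)
pos 5: 60: hit
pos 6: 75: miss, evict 90, frames (82 60 75)
pos 7: 82: hit
pos 8: 75: hit
pos 9: 91: miss, evict 60, frames (82 75 91)
At position 9, page 60 is evicted.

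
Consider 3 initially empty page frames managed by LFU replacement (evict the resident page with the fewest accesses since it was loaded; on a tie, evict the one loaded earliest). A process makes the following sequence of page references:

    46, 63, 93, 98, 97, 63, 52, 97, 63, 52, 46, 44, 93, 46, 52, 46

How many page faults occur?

46: miss, frames (46)
63: miss, frames (46 63)
93: miss, frames (46 63 93)
98: miss, evict 46, frames (63 93 98)
97: miss, evict 63, frames (93 98 97)
63: miss, evict 93, frames (98 97 63)
52: miss, evict 98, frames (97 63 52)
97: hit
63: hit
52: hit
46: miss, evict 97, frames (63 52 46)
44: miss, evict 46, frames (63 52 44)
93: miss, evict 44, frames (63 52 93)
46: miss, evict 93, frames (63 52 46)
52: hit
46: hit
Page faults: 11.

11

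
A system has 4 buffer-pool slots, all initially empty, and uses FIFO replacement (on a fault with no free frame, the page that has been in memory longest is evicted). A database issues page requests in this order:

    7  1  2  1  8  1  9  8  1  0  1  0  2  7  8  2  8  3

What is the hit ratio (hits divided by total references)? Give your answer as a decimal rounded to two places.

7: fault, frames [7]
1: fault, frames [7, 1]
2: fault, frames [7, 1, 2]
1: hit
8: fault, frames [7, 1, 2, 8]
1: hit
9: fault, evict 7, frames [1, 2, 8, 9]
8: hit
1: hit
0: fault, evict 1, frames [2, 8, 9, 0]
1: fault, evict 2, frames [8, 9, 0, 1]
0: hit
2: fault, evict 8, frames [9, 0, 1, 2]
7: fault, evict 9, frames [0, 1, 2, 7]
8: fault, evict 0, frames [1, 2, 7, 8]
2: hit
8: hit
3: fault, evict 1, frames [2, 7, 8, 3]
Hits: 7 of 18 references → 7/18 = 0.3889.

0.39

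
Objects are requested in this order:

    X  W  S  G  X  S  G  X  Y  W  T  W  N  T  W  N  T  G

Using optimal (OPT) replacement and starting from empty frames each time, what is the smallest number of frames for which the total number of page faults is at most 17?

f=1: 18 faults
f=2: 13 faults
f=3: 9 faults
f=4: 7 faults
f=5: 7 faults
f=6: 7 faults
f=7: 7 faults
Smallest f with faults ≤ 17 is 2.

2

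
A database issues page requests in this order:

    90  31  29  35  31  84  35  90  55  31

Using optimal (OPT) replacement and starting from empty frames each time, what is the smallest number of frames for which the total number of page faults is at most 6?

4

f=1: 10 faults
f=2: 8 faults
f=3: 7 faults
f=4: 6 faults
f=5: 6 faults
f=6: 6 faults
Smallest f with faults ≤ 6 is 4.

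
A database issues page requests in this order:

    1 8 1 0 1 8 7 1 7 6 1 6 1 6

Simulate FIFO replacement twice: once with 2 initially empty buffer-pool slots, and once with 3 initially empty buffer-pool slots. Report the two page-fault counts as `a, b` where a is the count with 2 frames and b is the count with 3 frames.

8, 6

2 frames: F F . F F F F F . F . . . . → 8 faults.
3 frames: F F . F . . F F . F . . . . → 6 faults.
6 < 8: adding a frame reduced faults, as is typical.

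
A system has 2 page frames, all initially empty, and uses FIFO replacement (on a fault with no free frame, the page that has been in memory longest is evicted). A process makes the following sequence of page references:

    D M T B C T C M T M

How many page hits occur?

D -> fault, frames (D)
M -> fault, frames (D M)
T -> fault, evict D, frames (M T)
B -> fault, evict M, frames (T B)
C -> fault, evict T, frames (B C)
T -> fault, evict B, frames (C T)
C -> hit
M -> fault, evict C, frames (T M)
T -> hit
M -> hit
Hits: 3.

3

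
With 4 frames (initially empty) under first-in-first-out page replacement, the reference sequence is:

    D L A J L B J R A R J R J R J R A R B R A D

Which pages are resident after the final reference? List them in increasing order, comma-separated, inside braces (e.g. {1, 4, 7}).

{B, D, J, R}

D → miss, frames {D}
L → miss, frames {D,L}
A → miss, frames {D,L,A}
J → miss, frames {D,L,A,J}
L → hit
B → miss, evict D, frames {L,A,J,B}
J → hit
R → miss, evict L, frames {A,J,B,R}
A → hit
R → hit
J → hit
R → hit
J → hit
R → hit
J → hit
R → hit
A → hit
R → hit
B → hit
R → hit
A → hit
D → miss, evict A, frames {J,B,R,D}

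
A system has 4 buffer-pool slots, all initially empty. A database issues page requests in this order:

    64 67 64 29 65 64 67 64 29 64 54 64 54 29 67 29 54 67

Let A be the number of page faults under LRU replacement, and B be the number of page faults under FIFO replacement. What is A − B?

-3

Under LRU: F F . F F . . . . . F . . . . . . . → 5 faults.
Under FIFO: F F . F F . . . . . F F . . F F . . → 8 faults.
A − B = 5 − 8 = -3.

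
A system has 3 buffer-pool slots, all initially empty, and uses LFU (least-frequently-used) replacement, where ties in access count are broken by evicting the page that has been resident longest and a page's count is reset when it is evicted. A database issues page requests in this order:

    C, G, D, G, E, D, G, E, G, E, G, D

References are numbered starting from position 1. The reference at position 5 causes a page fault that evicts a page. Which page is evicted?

C

pos 1: C -> fault, frames [C]
pos 2: G -> fault, frames [C, G]
pos 3: D -> fault, frames [C, G, D]
pos 4: G -> hit
pos 5: E -> fault, evict C, frames [G, D, E]
At position 5, page C is evicted.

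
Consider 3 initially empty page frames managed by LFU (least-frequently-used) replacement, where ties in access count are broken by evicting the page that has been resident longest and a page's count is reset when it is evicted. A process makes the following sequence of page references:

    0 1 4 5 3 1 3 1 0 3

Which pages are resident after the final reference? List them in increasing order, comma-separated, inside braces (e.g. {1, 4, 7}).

{0, 1, 3}

0 -> fault, frames {0}
1 -> fault, frames {0,1}
4 -> fault, frames {0,1,4}
5 -> fault, evict 0, frames {1,4,5}
3 -> fault, evict 1, frames {4,5,3}
1 -> fault, evict 4, frames {5,3,1}
3 -> hit
1 -> hit
0 -> fault, evict 5, frames {3,1,0}
3 -> hit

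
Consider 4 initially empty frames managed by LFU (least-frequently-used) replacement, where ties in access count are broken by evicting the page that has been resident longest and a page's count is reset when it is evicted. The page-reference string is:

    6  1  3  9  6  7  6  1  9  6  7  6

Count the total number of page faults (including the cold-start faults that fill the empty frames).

6 → miss, frames {6}
1 → miss, frames {6,1}
3 → miss, frames {6,1,3}
9 → miss, frames {6,1,3,9}
6 → hit
7 → miss, evict 1, frames {6,3,9,7}
6 → hit
1 → miss, evict 3, frames {6,9,7,1}
9 → hit
6 → hit
7 → hit
6 → hit
Page faults: 6.

6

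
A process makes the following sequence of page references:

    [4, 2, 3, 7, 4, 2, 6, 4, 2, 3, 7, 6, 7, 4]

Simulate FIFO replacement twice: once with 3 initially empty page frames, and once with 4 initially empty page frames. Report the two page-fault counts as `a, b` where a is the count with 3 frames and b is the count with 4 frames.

10, 11

3 frames: F F F F F F F . . F F . . F → 10 faults.
4 frames: F F F F . . F F F F F F . F → 11 faults.
11 > 10: adding a frame increased faults — Belady's anomaly.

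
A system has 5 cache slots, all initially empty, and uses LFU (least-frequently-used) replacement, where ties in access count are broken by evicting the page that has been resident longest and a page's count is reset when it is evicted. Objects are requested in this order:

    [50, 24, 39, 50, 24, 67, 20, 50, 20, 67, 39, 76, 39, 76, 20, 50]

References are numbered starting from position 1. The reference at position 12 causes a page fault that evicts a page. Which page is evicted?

pos 1: 50 → fault, frames (50)
pos 2: 24 → fault, frames (50 24)
pos 3: 39 → fault, frames (50 24 39)
pos 4: 50 → hit
pos 5: 24 → hit
pos 6: 67 → fault, frames (50 24 39 67)
pos 7: 20 → fault, frames (50 24 39 67 20)
pos 8: 50 → hit
pos 9: 20 → hit
pos 10: 67 → hit
pos 11: 39 → hit
pos 12: 76 → fault, evict 24, frames (50 39 67 20 76)
At position 12, page 24 is evicted.

24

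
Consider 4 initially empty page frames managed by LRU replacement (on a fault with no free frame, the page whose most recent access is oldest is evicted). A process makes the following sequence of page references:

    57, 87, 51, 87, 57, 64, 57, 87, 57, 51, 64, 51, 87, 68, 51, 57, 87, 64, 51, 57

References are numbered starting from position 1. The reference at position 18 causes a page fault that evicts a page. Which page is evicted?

pos 1: 57 → fault, frames [57]
pos 2: 87 → fault, frames [57, 87]
pos 3: 51 → fault, frames [57, 87, 51]
pos 4: 87 → hit
pos 5: 57 → hit
pos 6: 64 → fault, frames [51, 87, 57, 64]
pos 7: 57 → hit
pos 8: 87 → hit
pos 9: 57 → hit
pos 10: 51 → hit
pos 11: 64 → hit
pos 12: 51 → hit
pos 13: 87 → hit
pos 14: 68 → fault, evict 57, frames [64, 51, 87, 68]
pos 15: 51 → hit
pos 16: 57 → fault, evict 64, frames [87, 68, 51, 57]
pos 17: 87 → hit
pos 18: 64 → fault, evict 68, frames [51, 57, 87, 64]
At position 18, page 68 is evicted.

68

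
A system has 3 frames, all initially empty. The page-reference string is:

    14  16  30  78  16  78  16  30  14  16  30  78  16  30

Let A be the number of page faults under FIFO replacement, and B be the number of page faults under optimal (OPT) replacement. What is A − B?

Under FIFO: F F F F . . . . F F F F . . → 8 faults.
Under OPT: F F F F . . . . F . . F . . → 6 faults.
A − B = 8 − 6 = 2.

2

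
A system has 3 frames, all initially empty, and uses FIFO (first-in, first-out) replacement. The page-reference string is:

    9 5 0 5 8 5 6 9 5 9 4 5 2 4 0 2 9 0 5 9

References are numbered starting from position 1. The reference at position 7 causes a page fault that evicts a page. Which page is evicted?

5

pos 1: 9: fault, frames (9)
pos 2: 5: fault, frames (9 5)
pos 3: 0: fault, frames (9 5 0)
pos 4: 5: hit
pos 5: 8: fault, evict 9, frames (5 0 8)
pos 6: 5: hit
pos 7: 6: fault, evict 5, frames (0 8 6)
At position 7, page 5 is evicted.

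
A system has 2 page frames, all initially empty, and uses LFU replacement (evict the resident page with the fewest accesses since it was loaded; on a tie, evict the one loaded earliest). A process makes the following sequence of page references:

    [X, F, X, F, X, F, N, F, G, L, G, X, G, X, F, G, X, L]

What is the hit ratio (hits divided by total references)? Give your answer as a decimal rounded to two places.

0.33

X → miss, frames (X)
F → miss, frames (X F)
X → hit
F → hit
X → hit
F → hit
N → miss, evict X, frames (F N)
F → hit
G → miss, evict N, frames (F G)
L → miss, evict G, frames (F L)
G → miss, evict L, frames (F G)
X → miss, evict G, frames (F X)
G → miss, evict X, frames (F G)
X → miss, evict G, frames (F X)
F → hit
G → miss, evict X, frames (F G)
X → miss, evict G, frames (F X)
L → miss, evict X, frames (F L)
Hits: 6 of 18 references → 6/18 = 0.3333.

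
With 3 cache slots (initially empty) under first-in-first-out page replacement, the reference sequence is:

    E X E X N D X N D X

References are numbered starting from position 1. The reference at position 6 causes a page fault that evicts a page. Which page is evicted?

E

pos 1: E: miss, frames (E)
pos 2: X: miss, frames (E X)
pos 3: E: hit
pos 4: X: hit
pos 5: N: miss, frames (E X N)
pos 6: D: miss, evict E, frames (X N D)
At position 6, page E is evicted.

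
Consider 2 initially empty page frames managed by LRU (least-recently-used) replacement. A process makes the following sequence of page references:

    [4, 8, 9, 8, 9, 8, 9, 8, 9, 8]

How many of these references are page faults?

4 → miss, frames {4}
8 → miss, frames {4,8}
9 → miss, evict 4, frames {8,9}
8 → hit
9 → hit
8 → hit
9 → hit
8 → hit
9 → hit
8 → hit
Page faults: 3.

3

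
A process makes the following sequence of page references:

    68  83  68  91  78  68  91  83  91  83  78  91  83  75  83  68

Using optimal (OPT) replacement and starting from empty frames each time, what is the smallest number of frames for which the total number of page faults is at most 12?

f=1: 16 faults
f=2: 10 faults
f=3: 7 faults
f=4: 5 faults
f=5: 5 faults
Smallest f with faults ≤ 12 is 2.

2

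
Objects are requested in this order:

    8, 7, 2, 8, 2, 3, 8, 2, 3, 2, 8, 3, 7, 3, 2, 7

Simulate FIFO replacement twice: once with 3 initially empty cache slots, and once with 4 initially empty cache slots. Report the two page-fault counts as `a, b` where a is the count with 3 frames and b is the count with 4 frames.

3 frames: F F F . . F F . . . . . F . F . → 7 faults.
4 frames: F F F . . F . . . . . . . . . . → 4 faults.
4 < 7: adding a frame reduced faults, as is typical.

7, 4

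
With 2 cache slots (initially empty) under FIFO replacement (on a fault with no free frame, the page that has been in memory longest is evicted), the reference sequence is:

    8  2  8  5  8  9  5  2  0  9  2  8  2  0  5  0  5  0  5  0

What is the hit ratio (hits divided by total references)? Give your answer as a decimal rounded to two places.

0.35

8 → fault, frames [8]
2 → fault, frames [8, 2]
8 → hit
5 → fault, evict 8, frames [2, 5]
8 → fault, evict 2, frames [5, 8]
9 → fault, evict 5, frames [8, 9]
5 → fault, evict 8, frames [9, 5]
2 → fault, evict 9, frames [5, 2]
0 → fault, evict 5, frames [2, 0]
9 → fault, evict 2, frames [0, 9]
2 → fault, evict 0, frames [9, 2]
8 → fault, evict 9, frames [2, 8]
2 → hit
0 → fault, evict 2, frames [8, 0]
5 → fault, evict 8, frames [0, 5]
0 → hit
5 → hit
0 → hit
5 → hit
0 → hit
Hits: 7 of 20 references → 7/20 = 0.3500.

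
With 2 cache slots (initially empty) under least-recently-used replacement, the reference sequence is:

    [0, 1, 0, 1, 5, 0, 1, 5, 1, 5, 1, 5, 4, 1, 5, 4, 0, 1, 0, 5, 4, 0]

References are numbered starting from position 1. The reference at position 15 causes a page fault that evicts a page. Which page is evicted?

pos 1: 0 -> fault, frames (0)
pos 2: 1 -> fault, frames (0 1)
pos 3: 0 -> hit
pos 4: 1 -> hit
pos 5: 5 -> fault, evict 0, frames (1 5)
pos 6: 0 -> fault, evict 1, frames (5 0)
pos 7: 1 -> fault, evict 5, frames (0 1)
pos 8: 5 -> fault, evict 0, frames (1 5)
pos 9: 1 -> hit
pos 10: 5 -> hit
pos 11: 1 -> hit
pos 12: 5 -> hit
pos 13: 4 -> fault, evict 1, frames (5 4)
pos 14: 1 -> fault, evict 5, frames (4 1)
pos 15: 5 -> fault, evict 4, frames (1 5)
At position 15, page 4 is evicted.

4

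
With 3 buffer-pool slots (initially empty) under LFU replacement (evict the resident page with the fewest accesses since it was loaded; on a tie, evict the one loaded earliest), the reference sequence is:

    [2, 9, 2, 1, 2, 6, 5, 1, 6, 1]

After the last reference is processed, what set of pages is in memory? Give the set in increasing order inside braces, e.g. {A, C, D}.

2 → fault, frames {2}
9 → fault, frames {2,9}
2 → hit
1 → fault, frames {2,9,1}
2 → hit
6 → fault, evict 9, frames {2,1,6}
5 → fault, evict 1, frames {2,6,5}
1 → fault, evict 6, frames {2,5,1}
6 → fault, evict 5, frames {2,1,6}
1 → hit

{1, 2, 6}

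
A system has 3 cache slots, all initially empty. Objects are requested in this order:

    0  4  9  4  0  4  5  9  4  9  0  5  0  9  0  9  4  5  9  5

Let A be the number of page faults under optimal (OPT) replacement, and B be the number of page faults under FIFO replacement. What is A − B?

Under OPT: F F F . . . F . . . F . . . . . F . . . → 6 faults.
Under FIFO: F F F . . . F . . . F . . . . . F . F F → 8 faults.
A − B = 6 − 8 = -2.

-2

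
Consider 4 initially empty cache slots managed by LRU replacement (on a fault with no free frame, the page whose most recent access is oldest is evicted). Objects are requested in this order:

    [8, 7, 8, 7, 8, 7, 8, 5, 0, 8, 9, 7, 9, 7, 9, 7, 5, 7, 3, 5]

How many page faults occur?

8 → fault, frames [8]
7 → fault, frames [8, 7]
8 → hit
7 → hit
8 → hit
7 → hit
8 → hit
5 → fault, frames [7, 8, 5]
0 → fault, frames [7, 8, 5, 0]
8 → hit
9 → fault, evict 7, frames [5, 0, 8, 9]
7 → fault, evict 5, frames [0, 8, 9, 7]
9 → hit
7 → hit
9 → hit
7 → hit
5 → fault, evict 0, frames [8, 9, 7, 5]
7 → hit
3 → fault, evict 8, frames [9, 5, 7, 3]
5 → hit
Page faults: 8.

8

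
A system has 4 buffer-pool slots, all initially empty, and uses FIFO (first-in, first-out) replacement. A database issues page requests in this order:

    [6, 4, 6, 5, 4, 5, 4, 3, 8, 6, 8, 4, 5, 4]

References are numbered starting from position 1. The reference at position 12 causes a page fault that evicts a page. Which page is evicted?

pos 1: 6 -> fault, frames {6}
pos 2: 4 -> fault, frames {6,4}
pos 3: 6 -> hit
pos 4: 5 -> fault, frames {6,4,5}
pos 5: 4 -> hit
pos 6: 5 -> hit
pos 7: 4 -> hit
pos 8: 3 -> fault, frames {6,4,5,3}
pos 9: 8 -> fault, evict 6, frames {4,5,3,8}
pos 10: 6 -> fault, evict 4, frames {5,3,8,6}
pos 11: 8 -> hit
pos 12: 4 -> fault, evict 5, frames {3,8,6,4}
At position 12, page 5 is evicted.

5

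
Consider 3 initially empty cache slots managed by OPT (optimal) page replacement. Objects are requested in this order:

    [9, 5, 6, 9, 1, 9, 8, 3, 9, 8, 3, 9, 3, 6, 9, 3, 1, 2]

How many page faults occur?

9 -> fault, frames (9)
5 -> fault, frames (9 5)
6 -> fault, frames (9 5 6)
9 -> hit
1 -> fault, evict 5, frames (9 6 1)
9 -> hit
8 -> fault, evict 1, frames (9 6 8)
3 -> fault, evict 6, frames (9 8 3)
9 -> hit
8 -> hit
3 -> hit
9 -> hit
3 -> hit
6 -> fault, evict 8, frames (9 3 6)
9 -> hit
3 -> hit
1 -> fault, evict 6, frames (9 3 1)
2 -> fault, evict 1, frames (9 3 2)
Page faults: 9.

9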